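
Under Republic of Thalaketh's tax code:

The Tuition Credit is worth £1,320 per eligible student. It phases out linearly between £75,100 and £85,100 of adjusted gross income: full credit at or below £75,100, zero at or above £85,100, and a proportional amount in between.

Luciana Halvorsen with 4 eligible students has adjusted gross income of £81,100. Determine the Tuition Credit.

Tuition Credit: base = 4 × £1,320 = £5,280. £81,100 is £6,000 into a £10,000 phase-out range, leaving 4,000/10,000 of the credit: £5,280 × 4,000/10,000 = £2,112.

£2,112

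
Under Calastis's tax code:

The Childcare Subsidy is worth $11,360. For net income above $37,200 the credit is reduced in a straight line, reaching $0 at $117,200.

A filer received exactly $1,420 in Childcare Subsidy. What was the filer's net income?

$107,200

$1,420 is 1,420/11,360 of the full $11,360, so 9,940/11,360 of the $80,000 range has been used: income = $37,200 + $80,000 × 9,940/11,360 = $107,200.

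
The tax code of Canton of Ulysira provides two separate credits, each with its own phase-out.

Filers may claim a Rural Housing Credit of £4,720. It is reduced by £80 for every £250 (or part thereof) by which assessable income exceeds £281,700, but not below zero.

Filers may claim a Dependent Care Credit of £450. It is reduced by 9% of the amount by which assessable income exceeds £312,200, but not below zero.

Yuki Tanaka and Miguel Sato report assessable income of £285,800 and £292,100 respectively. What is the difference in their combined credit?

Yuki (£285,800): Rural Housing Credit: income exceeds £281,700 by £4,100, which is 17 full-or-partial £250 increments; reduction = 17 × £80 = £1,360, leaving £3,360. Dependent Care Credit: £285,800 is at or below the £312,200 threshold, so the full £450 applies. total £3,360 + £450 = £3,810
Miguel (£292,100): Rural Housing Credit: income exceeds £281,700 by £10,400, which is 42 full-or-partial £250 increments; reduction = 42 × £80 = £3,360, leaving £1,360. Dependent Care Credit: £292,100 is at or below the £312,200 threshold, so the full £450 applies. total £1,360 + £450 = £1,810
Difference: |£3,810 − £1,810| = £2,000.

£2,000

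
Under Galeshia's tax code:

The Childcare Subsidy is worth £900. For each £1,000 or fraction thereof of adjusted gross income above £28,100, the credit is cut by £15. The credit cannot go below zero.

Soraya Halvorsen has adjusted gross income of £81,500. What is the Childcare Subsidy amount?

£90

Childcare Subsidy: income exceeds £28,100 by £53,400, which is 54 full-or-partial £1,000 increments; reduction = 54 × £15 = £810, leaving £90.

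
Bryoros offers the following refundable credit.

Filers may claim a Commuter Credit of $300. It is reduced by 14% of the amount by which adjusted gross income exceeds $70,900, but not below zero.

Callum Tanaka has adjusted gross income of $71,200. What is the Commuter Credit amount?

Commuter Credit: 14% of the $300 excess over $70,900 is $42; credit = $300 − $42 = $258.

$258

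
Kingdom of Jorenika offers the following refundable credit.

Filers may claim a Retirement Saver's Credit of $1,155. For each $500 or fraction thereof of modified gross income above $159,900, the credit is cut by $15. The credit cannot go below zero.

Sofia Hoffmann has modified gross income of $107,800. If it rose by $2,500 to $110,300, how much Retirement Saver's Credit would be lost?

$0

At $107,800 — $107,800 is at or below the $159,900 threshold, so the full $1,155 applies.
At $110,300 — $110,300 is at or below the $159,900 threshold, so the full $1,155 applies.
Lost: $1,155 − $1,155 = $0.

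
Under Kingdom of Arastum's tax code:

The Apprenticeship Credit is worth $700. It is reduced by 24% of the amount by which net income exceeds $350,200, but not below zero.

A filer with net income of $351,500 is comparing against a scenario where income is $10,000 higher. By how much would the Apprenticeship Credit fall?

At $351,500 — 24% of the $1,300 excess over $350,200 is $312; credit = $700 − $312 = $388.
At $361,500 — 24% of the $11,300 excess over $350,200 is $2,712 ≥ base, so the credit is $0.
Lost: $388 − $0 = $388.

$388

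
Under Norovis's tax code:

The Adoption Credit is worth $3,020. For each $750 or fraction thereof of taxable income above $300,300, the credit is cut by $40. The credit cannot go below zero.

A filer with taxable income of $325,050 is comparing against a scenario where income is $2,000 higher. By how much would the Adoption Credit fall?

$120

At $325,050 — income exceeds $300,300 by $24,750, which is 33 full-or-partial $750 increments; reduction = 33 × $40 = $1,320, leaving $1,700.
At $327,050 — income exceeds $300,300 by $26,750, which is 36 full-or-partial $750 increments; reduction = 36 × $40 = $1,440, leaving $1,580.
Lost: $1,700 − $1,580 = $120.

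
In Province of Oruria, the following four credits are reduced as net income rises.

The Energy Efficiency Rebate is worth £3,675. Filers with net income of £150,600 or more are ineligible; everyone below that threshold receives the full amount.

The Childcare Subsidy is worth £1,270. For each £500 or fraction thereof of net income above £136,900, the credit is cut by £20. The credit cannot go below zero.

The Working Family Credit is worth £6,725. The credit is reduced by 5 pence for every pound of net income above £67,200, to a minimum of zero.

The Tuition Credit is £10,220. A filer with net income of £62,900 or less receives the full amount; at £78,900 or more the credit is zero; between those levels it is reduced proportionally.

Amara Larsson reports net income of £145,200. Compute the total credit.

Energy Efficiency Rebate: £145,200 is below the £150,600 cutoff, so the full £3,675 applies.
Childcare Subsidy: income exceeds £136,900 by £8,300, which is 17 full-or-partial £500 increments; reduction = 17 × £20 = £340, leaving £930.
Working Family Credit: 5% of the £78,000 excess over £67,200 is £3,900; credit = £6,725 − £3,900 = £2,825.
Tuition Credit: £145,200 is at or above £78,900, so the credit is £0.
Total: £3,675 + £930 + £2,825 + £0 = £7,430.

£7,430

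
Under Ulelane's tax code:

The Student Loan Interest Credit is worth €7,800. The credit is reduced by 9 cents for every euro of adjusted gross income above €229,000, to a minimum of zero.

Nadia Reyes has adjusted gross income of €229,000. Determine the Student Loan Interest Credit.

Student Loan Interest Credit: €229,000 is at or below the €229,000 threshold, so the full €7,800 applies.

€7,800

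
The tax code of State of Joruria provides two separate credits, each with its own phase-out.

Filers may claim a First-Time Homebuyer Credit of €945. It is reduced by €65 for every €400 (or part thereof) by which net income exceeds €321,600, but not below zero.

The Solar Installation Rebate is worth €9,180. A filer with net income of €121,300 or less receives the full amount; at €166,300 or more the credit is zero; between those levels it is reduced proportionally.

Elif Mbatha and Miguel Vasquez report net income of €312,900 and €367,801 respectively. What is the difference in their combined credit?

€945

Elif (€312,900): First-Time Homebuyer Credit: €312,900 is at or below the €321,600 threshold, so the full €945 applies. Solar Installation Rebate: €312,900 is at or above €166,300, so the credit is €0. total €945 + €0 = €945
Miguel (€367,801): First-Time Homebuyer Credit: income exceeds €321,600 by €46,201 → 116 increments × €65 = €7,540 ≥ base, so the credit is €0. Solar Installation Rebate: €367,801 is at or above €166,300, so the credit is €0. total €0 + €0 = €0
Difference: |€945 − €0| = €945.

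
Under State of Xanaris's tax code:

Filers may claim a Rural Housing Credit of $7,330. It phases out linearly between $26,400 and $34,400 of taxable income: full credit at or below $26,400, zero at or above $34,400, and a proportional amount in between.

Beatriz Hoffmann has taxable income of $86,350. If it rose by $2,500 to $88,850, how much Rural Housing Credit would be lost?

At $86,350 — $86,350 is at or above $34,400, so the credit is $0.
At $88,850 — $88,850 is at or above $34,400, so the credit is $0.
Lost: $0 − $0 = $0.

$0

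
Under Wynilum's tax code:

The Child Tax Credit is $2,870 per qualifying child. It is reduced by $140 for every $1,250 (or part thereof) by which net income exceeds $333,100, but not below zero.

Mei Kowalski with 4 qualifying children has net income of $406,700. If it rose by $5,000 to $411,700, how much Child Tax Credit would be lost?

$560

At $406,700 — base = 4 × $2,870 = $11,480. income exceeds $333,100 by $73,600, which is 59 full-or-partial $1,250 increments; reduction = 59 × $140 = $8,260, leaving $3,220.
At $411,700 — base = 4 × $2,870 = $11,480. income exceeds $333,100 by $78,600, which is 63 full-or-partial $1,250 increments; reduction = 63 × $140 = $8,820, leaving $2,660.
Lost: $3,220 − $2,660 = $560.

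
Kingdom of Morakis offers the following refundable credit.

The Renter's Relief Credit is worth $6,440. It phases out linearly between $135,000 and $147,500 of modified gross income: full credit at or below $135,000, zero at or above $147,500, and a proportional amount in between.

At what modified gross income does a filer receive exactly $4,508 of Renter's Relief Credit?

$138,750

$4,508 is 4,508/6,440 of the full $6,440, so 1,932/6,440 of the $12,500 range has been used: income = $135,000 + $12,500 × 1,932/6,440 = $138,750.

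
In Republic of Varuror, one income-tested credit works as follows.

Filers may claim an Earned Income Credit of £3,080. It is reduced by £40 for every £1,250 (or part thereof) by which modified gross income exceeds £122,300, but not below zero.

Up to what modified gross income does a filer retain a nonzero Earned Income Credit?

£217,300

After 76 increments the reduction is 76 × £40 = £3,040, leaving £40; one more increment wipes it out. Increment 76 ends at excess 76 × £1,250 = £95,000, so the highest qualifying income is £122,300 + £95,000 = £217,300.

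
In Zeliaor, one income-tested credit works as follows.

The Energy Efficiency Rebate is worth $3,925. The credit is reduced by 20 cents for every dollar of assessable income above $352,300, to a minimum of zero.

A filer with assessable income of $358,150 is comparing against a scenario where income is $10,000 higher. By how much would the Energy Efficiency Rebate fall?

At $358,150 — 20% of the $5,850 excess over $352,300 is $1,170; credit = $3,925 − $1,170 = $2,755.
At $368,150 — 20% of the $15,850 excess over $352,300 is $3,170; credit = $3,925 − $3,170 = $755.
Lost: $2,755 − $755 = $2,000.

$2,000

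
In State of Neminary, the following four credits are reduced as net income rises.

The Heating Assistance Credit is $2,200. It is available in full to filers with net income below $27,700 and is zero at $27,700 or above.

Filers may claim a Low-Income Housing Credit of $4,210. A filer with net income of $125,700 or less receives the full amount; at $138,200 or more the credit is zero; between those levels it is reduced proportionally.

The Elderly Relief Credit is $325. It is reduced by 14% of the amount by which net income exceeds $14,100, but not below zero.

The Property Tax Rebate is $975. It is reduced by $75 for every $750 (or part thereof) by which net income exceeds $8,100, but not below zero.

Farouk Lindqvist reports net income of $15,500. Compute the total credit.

$6,764

Heating Assistance Credit: $15,500 is below the $27,700 cutoff, so the full $2,200 applies.
Low-Income Housing Credit: $15,500 is at or below the $125,700 threshold, so the full $4,210 applies.
Elderly Relief Credit: 14% of the $1,400 excess over $14,100 is $196; credit = $325 − $196 = $129.
Property Tax Rebate: income exceeds $8,100 by $7,400, which is 10 full-or-partial $750 increments; reduction = 10 × $75 = $750, leaving $225.
Total: $2,200 + $4,210 + $129 + $225 = $6,764.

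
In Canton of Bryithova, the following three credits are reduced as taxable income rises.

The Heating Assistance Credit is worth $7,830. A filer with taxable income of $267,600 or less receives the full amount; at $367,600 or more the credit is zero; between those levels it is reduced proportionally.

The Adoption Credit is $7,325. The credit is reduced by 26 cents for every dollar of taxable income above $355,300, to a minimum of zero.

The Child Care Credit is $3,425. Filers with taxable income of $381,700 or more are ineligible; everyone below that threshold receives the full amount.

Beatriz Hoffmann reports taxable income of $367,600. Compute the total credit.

$7,552

Heating Assistance Credit: $367,600 is at or above $367,600, so the credit is $0.
Adoption Credit: 26% of the $12,300 excess over $355,300 is $3,198; credit = $7,325 − $3,198 = $4,127.
Child Care Credit: $367,600 is below the $381,700 cutoff, so the full $3,425 applies.
Total: $0 + $4,127 + $3,425 = $7,552.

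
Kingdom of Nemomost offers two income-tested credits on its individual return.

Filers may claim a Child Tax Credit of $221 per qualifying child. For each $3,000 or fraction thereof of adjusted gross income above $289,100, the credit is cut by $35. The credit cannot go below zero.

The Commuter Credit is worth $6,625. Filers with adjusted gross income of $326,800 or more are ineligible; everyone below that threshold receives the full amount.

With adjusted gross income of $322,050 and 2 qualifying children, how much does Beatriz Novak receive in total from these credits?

$6,682

Child Tax Credit: base = 2 × $221 = $442. income exceeds $289,100 by $32,950, which is 11 full-or-partial $3,000 increments; reduction = 11 × $35 = $385, leaving $57.
Commuter Credit: $322,050 is below the $326,800 cutoff, so the full $6,625 applies.
Total: $57 + $6,625 = $6,682.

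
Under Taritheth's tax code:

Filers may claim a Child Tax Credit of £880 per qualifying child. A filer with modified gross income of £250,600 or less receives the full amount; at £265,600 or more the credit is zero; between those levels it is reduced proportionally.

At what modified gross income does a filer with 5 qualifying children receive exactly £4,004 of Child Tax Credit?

Full credit = 5 × £880 = £4,400.
£4,004 is 4,004/4,400 of the full £4,400, so 396/4,400 of the £15,000 range has been used: income = £250,600 + £15,000 × 396/4,400 = £251,950.

£251,950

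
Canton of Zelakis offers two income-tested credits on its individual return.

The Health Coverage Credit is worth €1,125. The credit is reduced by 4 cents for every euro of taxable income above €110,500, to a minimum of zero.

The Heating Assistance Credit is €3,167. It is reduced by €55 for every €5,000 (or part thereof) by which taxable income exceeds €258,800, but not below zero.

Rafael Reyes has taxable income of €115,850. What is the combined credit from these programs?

Health Coverage Credit: 4% of the €5,350 excess over €110,500 is €214; credit = €1,125 − €214 = €911.
Heating Assistance Credit: €115,850 is at or below the €258,800 threshold, so the full €3,167 applies.
Total: €911 + €3,167 = €4,078.

€4,078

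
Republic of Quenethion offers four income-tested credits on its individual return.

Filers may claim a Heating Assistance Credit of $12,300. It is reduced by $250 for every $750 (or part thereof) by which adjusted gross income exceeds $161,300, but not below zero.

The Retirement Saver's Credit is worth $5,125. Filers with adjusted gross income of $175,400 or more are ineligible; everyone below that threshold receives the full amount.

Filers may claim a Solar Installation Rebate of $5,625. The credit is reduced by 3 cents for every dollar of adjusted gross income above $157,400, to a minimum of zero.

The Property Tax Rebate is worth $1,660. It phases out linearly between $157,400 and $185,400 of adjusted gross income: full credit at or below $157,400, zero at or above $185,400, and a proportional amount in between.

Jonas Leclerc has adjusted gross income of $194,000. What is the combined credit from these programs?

Heating Assistance Credit: income exceeds $161,300 by $32,700, which is 44 full-or-partial $750 increments; reduction = 44 × $250 = $11,000, leaving $1,300.
Retirement Saver's Credit: $194,000 meets or exceeds the $175,400 cutoff, so the credit is $0.
Solar Installation Rebate: 3% of the $36,600 excess over $157,400 is $1,098; credit = $5,625 − $1,098 = $4,527.
Property Tax Rebate: $194,000 is at or above $185,400, so the credit is $0.
Total: $1,300 + $0 + $4,527 + $0 = $5,827.

$5,827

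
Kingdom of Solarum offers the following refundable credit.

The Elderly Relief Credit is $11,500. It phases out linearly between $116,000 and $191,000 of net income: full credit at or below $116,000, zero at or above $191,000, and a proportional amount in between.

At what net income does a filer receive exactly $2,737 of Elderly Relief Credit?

$2,737 is 2,737/11,500 of the full $11,500, so 8,763/11,500 of the $75,000 range has been used: income = $116,000 + $75,000 × 8,763/11,500 = $173,150.

$173,150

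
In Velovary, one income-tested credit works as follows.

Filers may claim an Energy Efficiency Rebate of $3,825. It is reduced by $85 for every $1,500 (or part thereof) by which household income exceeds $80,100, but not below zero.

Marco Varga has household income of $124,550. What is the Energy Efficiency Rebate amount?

$1,275

Energy Efficiency Rebate: income exceeds $80,100 by $44,450, which is 30 full-or-partial $1,500 increments; reduction = 30 × $85 = $2,550, leaving $1,275.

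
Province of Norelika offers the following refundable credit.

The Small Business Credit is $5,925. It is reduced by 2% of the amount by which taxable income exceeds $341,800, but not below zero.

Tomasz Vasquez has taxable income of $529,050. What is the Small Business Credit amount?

Small Business Credit: 2% of the $187,250 excess over $341,800 is $3,745; credit = $5,925 − $3,745 = $2,180.

$2,180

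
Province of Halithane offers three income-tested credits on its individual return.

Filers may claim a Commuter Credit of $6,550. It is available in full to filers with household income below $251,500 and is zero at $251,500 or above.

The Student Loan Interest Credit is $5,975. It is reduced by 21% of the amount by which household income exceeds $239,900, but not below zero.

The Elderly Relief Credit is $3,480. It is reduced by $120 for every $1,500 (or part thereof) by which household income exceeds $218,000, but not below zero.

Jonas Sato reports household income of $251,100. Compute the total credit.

Commuter Credit: $251,100 is below the $251,500 cutoff, so the full $6,550 applies.
Student Loan Interest Credit: 21% of the $11,200 excess over $239,900 is $2,352; credit = $5,975 − $2,352 = $3,623.
Elderly Relief Credit: income exceeds $218,000 by $33,100, which is 23 full-or-partial $1,500 increments; reduction = 23 × $120 = $2,760, leaving $720.
Total: $6,550 + $3,623 + $720 = $10,893.

$10,893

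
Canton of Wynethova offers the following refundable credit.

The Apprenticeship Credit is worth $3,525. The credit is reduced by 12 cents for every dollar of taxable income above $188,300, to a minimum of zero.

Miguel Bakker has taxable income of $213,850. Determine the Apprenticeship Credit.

Apprenticeship Credit: 12% of the $25,550 excess over $188,300 is $3,066; credit = $3,525 − $3,066 = $459.

$459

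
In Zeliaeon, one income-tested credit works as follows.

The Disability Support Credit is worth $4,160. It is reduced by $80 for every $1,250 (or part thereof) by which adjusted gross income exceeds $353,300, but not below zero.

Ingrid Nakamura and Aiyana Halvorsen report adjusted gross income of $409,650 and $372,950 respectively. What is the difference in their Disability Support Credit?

Ingrid ($409,650): Disability Support Credit: income exceeds $353,300 by $56,350, which is 46 full-or-partial $1,250 increments; reduction = 46 × $80 = $3,680, leaving $480.
Aiyana ($372,950): Disability Support Credit: income exceeds $353,300 by $19,650, which is 16 full-or-partial $1,250 increments; reduction = 16 × $80 = $1,280, leaving $2,880.
Difference: |$480 − $2,880| = $2,400.

$2,400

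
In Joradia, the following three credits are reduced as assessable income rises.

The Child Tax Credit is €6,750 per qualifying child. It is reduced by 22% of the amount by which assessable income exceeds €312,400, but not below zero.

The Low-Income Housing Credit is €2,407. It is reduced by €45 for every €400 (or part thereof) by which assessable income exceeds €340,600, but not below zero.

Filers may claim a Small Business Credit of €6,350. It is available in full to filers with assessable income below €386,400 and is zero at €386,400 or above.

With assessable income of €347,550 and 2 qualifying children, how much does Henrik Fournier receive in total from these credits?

Child Tax Credit: base = 2 × €6,750 = €13,500. 22% of the €35,150 excess over €312,400 is €7,733; credit = €13,500 − €7,733 = €5,767.
Low-Income Housing Credit: income exceeds €340,600 by €6,950, which is 18 full-or-partial €400 increments; reduction = 18 × €45 = €810, leaving €1,597.
Small Business Credit: €347,550 is below the €386,400 cutoff, so the full €6,350 applies.
Total: €5,767 + €1,597 + €6,350 = €13,714.

€13,714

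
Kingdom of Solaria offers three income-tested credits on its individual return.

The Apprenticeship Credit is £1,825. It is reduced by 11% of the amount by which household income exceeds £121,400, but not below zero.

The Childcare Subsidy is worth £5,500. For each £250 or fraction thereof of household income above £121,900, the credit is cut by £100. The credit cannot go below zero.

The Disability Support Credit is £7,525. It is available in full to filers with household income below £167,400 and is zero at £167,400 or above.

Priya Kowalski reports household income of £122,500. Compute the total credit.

£14,429

Apprenticeship Credit: 11% of the £1,100 excess over £121,400 is £121; credit = £1,825 − £121 = £1,704.
Childcare Subsidy: income exceeds £121,900 by £600, which is 3 full-or-partial £250 increments; reduction = 3 × £100 = £300, leaving £5,200.
Disability Support Credit: £122,500 is below the £167,400 cutoff, so the full £7,525 applies.
Total: £1,704 + £5,200 + £7,525 = £14,429.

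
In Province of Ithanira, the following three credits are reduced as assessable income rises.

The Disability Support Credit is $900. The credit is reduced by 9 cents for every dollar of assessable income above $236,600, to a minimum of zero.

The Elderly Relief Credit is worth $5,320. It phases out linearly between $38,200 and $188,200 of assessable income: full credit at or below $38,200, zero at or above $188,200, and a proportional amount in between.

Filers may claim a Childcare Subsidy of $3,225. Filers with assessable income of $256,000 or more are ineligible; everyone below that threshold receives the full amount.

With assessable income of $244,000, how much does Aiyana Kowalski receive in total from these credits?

Disability Support Credit: 9% of the $7,400 excess over $236,600 is $666; credit = $900 − $666 = $234.
Elderly Relief Credit: $244,000 is at or above $188,200, so the credit is $0.
Childcare Subsidy: $244,000 is below the $256,000 cutoff, so the full $3,225 applies.
Total: $234 + $0 + $3,225 = $3,459.

$3,459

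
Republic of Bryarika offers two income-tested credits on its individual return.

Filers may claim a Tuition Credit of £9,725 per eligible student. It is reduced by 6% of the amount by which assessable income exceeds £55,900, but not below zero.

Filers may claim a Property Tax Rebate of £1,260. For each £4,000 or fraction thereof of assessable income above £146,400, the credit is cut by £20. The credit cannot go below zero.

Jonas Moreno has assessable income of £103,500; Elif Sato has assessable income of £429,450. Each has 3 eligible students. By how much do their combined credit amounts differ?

£20,817

Jonas (£103,500): Tuition Credit: base = 3 × £9,725 = £29,175. 6% of the £47,600 excess over £55,900 is £2,856; credit = £29,175 − £2,856 = £26,319. Property Tax Rebate: £103,500 is at or below the £146,400 threshold, so the full £1,260 applies. total £26,319 + £1,260 = £27,579
Elif (£429,450): Tuition Credit: base = 3 × £9,725 = £29,175. 6% of the £373,550 excess over £55,900 is £22,413; credit = £29,175 − £22,413 = £6,762. Property Tax Rebate: income exceeds £146,400 by £283,050 → 71 increments × £20 = £1,420 ≥ base, so the credit is £0. total £6,762 + £0 = £6,762
Difference: |£27,579 − £6,762| = £20,817.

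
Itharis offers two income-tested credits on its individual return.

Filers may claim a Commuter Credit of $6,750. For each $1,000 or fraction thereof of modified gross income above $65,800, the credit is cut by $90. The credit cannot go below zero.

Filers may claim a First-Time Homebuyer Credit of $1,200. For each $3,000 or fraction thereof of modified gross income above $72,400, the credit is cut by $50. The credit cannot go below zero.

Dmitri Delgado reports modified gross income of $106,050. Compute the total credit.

Commuter Credit: income exceeds $65,800 by $40,250, which is 41 full-or-partial $1,000 increments; reduction = 41 × $90 = $3,690, leaving $3,060.
First-Time Homebuyer Credit: income exceeds $72,400 by $33,650, which is 12 full-or-partial $3,000 increments; reduction = 12 × $50 = $600, leaving $600.
Total: $3,060 + $600 = $3,660.

$3,660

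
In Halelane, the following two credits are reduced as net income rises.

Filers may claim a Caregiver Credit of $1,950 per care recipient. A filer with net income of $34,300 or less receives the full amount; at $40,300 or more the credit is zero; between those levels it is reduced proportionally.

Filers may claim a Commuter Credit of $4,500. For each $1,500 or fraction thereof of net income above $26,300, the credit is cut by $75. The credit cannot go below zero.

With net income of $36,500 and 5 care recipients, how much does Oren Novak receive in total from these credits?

$10,150

Caregiver Credit: base = 5 × $1,950 = $9,750. $36,500 is $2,200 into a $6,000 phase-out range, leaving 3,800/6,000 of the credit: $9,750 × 3,800/6,000 = $6,175.
Commuter Credit: income exceeds $26,300 by $10,200, which is 7 full-or-partial $1,500 increments; reduction = 7 × $75 = $525, leaving $3,975.
Total: $6,175 + $3,975 = $10,150.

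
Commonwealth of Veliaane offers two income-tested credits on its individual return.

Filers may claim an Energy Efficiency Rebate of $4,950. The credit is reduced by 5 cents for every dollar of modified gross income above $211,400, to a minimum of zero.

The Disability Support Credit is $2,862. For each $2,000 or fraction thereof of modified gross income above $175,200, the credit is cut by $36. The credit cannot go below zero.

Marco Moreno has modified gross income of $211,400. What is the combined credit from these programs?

$7,128

Energy Efficiency Rebate: $211,400 is at or below the $211,400 threshold, so the full $4,950 applies.
Disability Support Credit: income exceeds $175,200 by $36,200, which is 19 full-or-partial $2,000 increments; reduction = 19 × $36 = $684, leaving $2,178.
Total: $4,950 + $2,178 = $7,128.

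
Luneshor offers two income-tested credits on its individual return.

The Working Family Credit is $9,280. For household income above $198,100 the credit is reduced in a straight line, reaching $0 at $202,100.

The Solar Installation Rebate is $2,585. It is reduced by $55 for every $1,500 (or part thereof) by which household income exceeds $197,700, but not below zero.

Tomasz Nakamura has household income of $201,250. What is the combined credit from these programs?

$4,392

Working Family Credit: $201,250 is $3,150 into a $4,000 phase-out range, leaving 850/4,000 of the credit: $9,280 × 850/4,000 = $1,972.
Solar Installation Rebate: income exceeds $197,700 by $3,550, which is 3 full-or-partial $1,500 increments; reduction = 3 × $55 = $165, leaving $2,420.
Total: $1,972 + $2,420 = $4,392.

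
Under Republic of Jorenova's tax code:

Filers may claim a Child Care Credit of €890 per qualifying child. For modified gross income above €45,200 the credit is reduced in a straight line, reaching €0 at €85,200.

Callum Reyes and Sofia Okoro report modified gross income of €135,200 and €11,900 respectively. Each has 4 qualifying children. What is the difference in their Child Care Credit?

€3,560

Callum (€135,200): Child Care Credit: base = 4 × €890 = €3,560. €135,200 is at or above €85,200, so the credit is €0.
Sofia (€11,900): Child Care Credit: base = 4 × €890 = €3,560. €11,900 is at or below the €45,200 threshold, so the full €3,560 applies.
Difference: |€0 − €3,560| = €3,560.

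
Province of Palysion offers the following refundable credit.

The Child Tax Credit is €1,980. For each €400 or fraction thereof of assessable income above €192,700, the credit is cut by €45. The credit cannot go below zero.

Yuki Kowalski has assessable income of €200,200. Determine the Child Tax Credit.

Child Tax Credit: income exceeds €192,700 by €7,500, which is 19 full-or-partial €400 increments; reduction = 19 × €45 = €855, leaving €1,125.

€1,125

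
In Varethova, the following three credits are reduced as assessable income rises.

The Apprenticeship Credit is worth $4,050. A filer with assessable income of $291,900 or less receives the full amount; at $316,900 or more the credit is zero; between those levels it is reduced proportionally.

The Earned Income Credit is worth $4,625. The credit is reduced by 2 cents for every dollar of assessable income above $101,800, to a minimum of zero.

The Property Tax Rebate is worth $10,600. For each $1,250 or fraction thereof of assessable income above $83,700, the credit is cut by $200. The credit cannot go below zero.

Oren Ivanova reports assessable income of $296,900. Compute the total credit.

Apprenticeship Credit: $296,900 is $5,000 into a $25,000 phase-out range, leaving 20,000/25,000 of the credit: $4,050 × 20,000/25,000 = $3,240.
Earned Income Credit: 2% of the $195,100 excess over $101,800 is $3,902; credit = $4,625 − $3,902 = $723.
Property Tax Rebate: income exceeds $83,700 by $213,200 → 171 increments × $200 = $34,200 ≥ base, so the credit is $0.
Total: $3,240 + $723 + $0 = $3,963.

$3,963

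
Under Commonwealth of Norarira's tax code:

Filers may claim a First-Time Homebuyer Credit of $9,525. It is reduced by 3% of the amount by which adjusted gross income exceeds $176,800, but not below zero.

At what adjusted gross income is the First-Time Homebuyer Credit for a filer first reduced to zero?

The credit falls by 3% of each dollar above $176,800, so it reaches zero when the excess is $9,525 / 3% = $317,500: income = $176,800 + $317,500 = $494,300.

$494,300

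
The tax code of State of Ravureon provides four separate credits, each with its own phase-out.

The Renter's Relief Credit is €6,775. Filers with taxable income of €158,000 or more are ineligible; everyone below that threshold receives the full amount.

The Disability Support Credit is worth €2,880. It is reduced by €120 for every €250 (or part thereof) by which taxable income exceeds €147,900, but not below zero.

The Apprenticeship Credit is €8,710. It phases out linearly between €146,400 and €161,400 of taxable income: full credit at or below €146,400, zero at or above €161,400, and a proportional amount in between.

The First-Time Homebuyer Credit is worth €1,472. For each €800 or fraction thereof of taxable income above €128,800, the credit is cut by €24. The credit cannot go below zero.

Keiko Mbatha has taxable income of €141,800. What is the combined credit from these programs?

€19,429

Renter's Relief Credit: €141,800 is below the €158,000 cutoff, so the full €6,775 applies.
Disability Support Credit: €141,800 is at or below the €147,900 threshold, so the full €2,880 applies.
Apprenticeship Credit: €141,800 is at or below the €146,400 threshold, so the full €8,710 applies.
First-Time Homebuyer Credit: income exceeds €128,800 by €13,000, which is 17 full-or-partial €800 increments; reduction = 17 × €24 = €408, leaving €1,064.
Total: €6,775 + €2,880 + €8,710 + €1,064 = €19,429.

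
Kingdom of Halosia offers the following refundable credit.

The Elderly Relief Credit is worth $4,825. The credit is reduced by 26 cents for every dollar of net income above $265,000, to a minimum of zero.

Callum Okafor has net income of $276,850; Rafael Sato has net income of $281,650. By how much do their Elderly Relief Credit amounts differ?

$1,248

Callum ($276,850): Elderly Relief Credit: 26% of the $11,850 excess over $265,000 is $3,081; credit = $4,825 − $3,081 = $1,744.
Rafael ($281,650): Elderly Relief Credit: 26% of the $16,650 excess over $265,000 is $4,329; credit = $4,825 − $4,329 = $496.
Difference: |$1,744 − $496| = $1,248.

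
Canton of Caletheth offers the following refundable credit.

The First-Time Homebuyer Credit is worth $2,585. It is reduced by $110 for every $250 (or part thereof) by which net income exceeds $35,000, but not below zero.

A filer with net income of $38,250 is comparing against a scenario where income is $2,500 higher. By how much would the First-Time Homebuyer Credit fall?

At $38,250 — income exceeds $35,000 by $3,250, which is 13 full-or-partial $250 increments; reduction = 13 × $110 = $1,430, leaving $1,155.
At $40,750 — income exceeds $35,000 by $5,750, which is 23 full-or-partial $250 increments; reduction = 23 × $110 = $2,530, leaving $55.
Lost: $1,155 − $55 = $1,100.

$1,100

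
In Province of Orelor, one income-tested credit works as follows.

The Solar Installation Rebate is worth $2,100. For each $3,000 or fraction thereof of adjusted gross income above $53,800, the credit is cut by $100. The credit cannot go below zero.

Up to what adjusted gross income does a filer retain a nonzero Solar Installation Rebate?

After 20 increments the reduction is 20 × $100 = $2,000, leaving $100; one more increment wipes it out. Increment 20 ends at excess 20 × $3,000 = $60,000, so the highest qualifying income is $53,800 + $60,000 = $113,800.

$113,800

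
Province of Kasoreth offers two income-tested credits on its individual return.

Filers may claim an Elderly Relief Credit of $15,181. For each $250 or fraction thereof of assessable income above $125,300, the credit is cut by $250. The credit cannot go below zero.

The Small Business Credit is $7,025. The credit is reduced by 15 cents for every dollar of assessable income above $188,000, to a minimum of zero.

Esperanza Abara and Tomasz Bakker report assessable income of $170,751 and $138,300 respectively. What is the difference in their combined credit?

$2,181

Esperanza ($170,751): Elderly Relief Credit: income exceeds $125,300 by $45,451 → 182 increments × $250 = $45,500 ≥ base, so the credit is $0. Small Business Credit: $170,751 is at or below the $188,000 threshold, so the full $7,025 applies. total $0 + $7,025 = $7,025
Tomasz ($138,300): Elderly Relief Credit: income exceeds $125,300 by $13,000, which is 52 full-or-partial $250 increments; reduction = 52 × $250 = $13,000, leaving $2,181. Small Business Credit: $138,300 is at or below the $188,000 threshold, so the full $7,025 applies. total $2,181 + $7,025 = $9,206
Difference: |$7,025 − $9,206| = $2,181.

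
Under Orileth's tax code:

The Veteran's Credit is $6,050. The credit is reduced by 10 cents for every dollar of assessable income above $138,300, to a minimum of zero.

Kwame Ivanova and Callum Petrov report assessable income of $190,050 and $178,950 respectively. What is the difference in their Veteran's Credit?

$1,110

Kwame ($190,050): Veteran's Credit: 10% of the $51,750 excess over $138,300 is $5,175; credit = $6,050 − $5,175 = $875.
Callum ($178,950): Veteran's Credit: 10% of the $40,650 excess over $138,300 is $4,065; credit = $6,050 − $4,065 = $1,985.
Difference: |$875 − $1,985| = $1,110.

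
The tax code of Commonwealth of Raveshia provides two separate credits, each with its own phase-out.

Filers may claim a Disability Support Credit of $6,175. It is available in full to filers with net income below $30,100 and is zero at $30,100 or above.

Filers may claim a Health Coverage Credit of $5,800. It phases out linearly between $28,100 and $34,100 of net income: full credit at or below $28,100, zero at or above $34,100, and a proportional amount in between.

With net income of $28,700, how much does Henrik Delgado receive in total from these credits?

$11,395

Disability Support Credit: $28,700 is below the $30,100 cutoff, so the full $6,175 applies.
Health Coverage Credit: $28,700 is $600 into a $6,000 phase-out range, leaving 5,400/6,000 of the credit: $5,800 × 5,400/6,000 = $5,220.
Total: $6,175 + $5,220 = $11,395.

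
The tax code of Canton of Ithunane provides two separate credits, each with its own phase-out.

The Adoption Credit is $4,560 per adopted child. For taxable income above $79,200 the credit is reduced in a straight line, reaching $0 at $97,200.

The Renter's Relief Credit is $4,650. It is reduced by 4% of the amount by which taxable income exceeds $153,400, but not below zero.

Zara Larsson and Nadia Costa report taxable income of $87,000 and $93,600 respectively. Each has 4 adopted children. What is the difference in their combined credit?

$6,688

Zara ($87,000): Adoption Credit: base = 4 × $4,560 = $18,240. $87,000 is $7,800 into a $18,000 phase-out range, leaving 10,200/18,000 of the credit: $18,240 × 10,200/18,000 = $10,336. Renter's Relief Credit: $87,000 is at or below the $153,400 threshold, so the full $4,650 applies. total $10,336 + $4,650 = $14,986
Nadia ($93,600): Adoption Credit: base = 4 × $4,560 = $18,240. $93,600 is $14,400 into a $18,000 phase-out range, leaving 3,600/18,000 of the credit: $18,240 × 3,600/18,000 = $3,648. Renter's Relief Credit: $93,600 is at or below the $153,400 threshold, so the full $4,650 applies. total $3,648 + $4,650 = $8,298
Difference: |$14,986 − $8,298| = $6,688.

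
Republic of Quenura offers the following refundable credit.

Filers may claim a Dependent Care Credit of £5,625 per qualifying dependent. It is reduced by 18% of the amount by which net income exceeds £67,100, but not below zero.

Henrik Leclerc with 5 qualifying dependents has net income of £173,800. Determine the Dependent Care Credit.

Dependent Care Credit: base = 5 × £5,625 = £28,125. 18% of the £106,700 excess over £67,100 is £19,206; credit = £28,125 − £19,206 = £8,919.

£8,919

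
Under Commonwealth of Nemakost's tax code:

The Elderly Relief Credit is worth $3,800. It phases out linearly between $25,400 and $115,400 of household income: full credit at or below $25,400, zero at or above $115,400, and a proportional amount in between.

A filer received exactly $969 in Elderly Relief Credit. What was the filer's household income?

$969 is 969/3,800 of the full $3,800, so 2,831/3,800 of the $90,000 range has been used: income = $25,400 + $90,000 × 2,831/3,800 = $92,450.

$92,450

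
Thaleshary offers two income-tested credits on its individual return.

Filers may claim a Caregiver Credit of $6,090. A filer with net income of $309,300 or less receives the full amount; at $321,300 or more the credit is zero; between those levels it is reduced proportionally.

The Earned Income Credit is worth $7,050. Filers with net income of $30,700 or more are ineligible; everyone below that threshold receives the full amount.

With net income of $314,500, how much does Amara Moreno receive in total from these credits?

Caregiver Credit: $314,500 is $5,200 into a $12,000 phase-out range, leaving 6,800/12,000 of the credit: $6,090 × 6,800/12,000 = $3,451.
Earned Income Credit: $314,500 meets or exceeds the $30,700 cutoff, so the credit is $0.
Total: $3,451 + $0 = $3,451.

$3,451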